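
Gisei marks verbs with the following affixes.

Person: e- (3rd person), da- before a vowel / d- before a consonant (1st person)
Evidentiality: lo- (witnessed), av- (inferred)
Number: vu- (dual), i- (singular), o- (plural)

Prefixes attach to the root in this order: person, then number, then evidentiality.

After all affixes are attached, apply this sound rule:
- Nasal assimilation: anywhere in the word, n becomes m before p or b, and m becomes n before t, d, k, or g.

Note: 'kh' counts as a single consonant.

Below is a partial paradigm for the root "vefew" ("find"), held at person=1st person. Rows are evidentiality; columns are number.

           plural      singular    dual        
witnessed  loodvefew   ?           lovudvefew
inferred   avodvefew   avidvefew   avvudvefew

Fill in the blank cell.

loidvefew

Attach person 1st person d- (before consonant 'v') → dvefew.
Attach number singular i- → idvefew.
Attach evidentiality witnessed lo- → loidvefew.
Nasal assimilation: no change.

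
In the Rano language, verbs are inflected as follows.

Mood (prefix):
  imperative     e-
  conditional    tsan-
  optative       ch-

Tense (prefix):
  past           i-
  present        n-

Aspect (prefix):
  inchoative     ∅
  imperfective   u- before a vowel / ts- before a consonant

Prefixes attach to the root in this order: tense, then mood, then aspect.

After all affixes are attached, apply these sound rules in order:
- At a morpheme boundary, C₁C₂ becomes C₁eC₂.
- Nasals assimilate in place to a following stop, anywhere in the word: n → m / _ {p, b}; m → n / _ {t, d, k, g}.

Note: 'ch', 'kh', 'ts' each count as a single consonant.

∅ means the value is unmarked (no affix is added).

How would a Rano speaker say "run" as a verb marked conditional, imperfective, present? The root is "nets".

tsetsanenenets

Attach tense present n- → nnets.
Attach mood conditional tsan- → tsannnets.
Attach aspect imperfective ts- (before consonant 'ts') → tstsannnets.
Apply epenthesis: tstsannnets → tsetsanenenets.
Nasal assimilation: no change.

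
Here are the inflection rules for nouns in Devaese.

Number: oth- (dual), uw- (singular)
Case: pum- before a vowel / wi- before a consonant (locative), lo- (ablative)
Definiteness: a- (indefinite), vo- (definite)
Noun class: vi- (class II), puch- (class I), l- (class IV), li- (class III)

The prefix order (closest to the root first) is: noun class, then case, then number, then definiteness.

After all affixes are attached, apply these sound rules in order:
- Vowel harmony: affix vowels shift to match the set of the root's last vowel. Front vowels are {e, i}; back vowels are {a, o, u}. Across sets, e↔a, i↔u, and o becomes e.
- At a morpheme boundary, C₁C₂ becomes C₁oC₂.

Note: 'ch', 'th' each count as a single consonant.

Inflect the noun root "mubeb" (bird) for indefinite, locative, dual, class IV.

eethowilomubeb

Attach noun class class IV l- → lmubeb.
Attach case locative wi- (before consonant 'l') → wilmubeb.
Attach number dual oth- → othwilmubeb.
Attach definiteness indefinite a- → aothwilmubeb.
Apply vowel harmony: aothwilmubeb → eethwilmubeb.
Apply epenthesis: eethwilmubeb → eethowilomubeb.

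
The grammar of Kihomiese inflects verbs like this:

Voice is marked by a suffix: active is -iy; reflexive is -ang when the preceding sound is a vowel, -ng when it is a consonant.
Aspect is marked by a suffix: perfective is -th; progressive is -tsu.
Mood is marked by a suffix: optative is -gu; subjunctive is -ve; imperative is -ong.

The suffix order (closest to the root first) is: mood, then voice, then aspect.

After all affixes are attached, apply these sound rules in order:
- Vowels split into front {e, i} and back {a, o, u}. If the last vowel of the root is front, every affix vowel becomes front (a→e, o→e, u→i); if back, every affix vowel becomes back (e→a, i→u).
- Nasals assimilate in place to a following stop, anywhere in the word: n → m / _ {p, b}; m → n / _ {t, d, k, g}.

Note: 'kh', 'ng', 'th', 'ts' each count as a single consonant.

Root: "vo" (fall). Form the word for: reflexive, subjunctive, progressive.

Attach mood subjunctive -ve → vove.
Attach voice reflexive -ang (after vowel 'e') → voveang.
Attach aspect progressive -tsu → voveangtsu.
Apply vowel harmony: voveangtsu → vovaangtsu.
Nasal assimilation: no change.

vovaangtsu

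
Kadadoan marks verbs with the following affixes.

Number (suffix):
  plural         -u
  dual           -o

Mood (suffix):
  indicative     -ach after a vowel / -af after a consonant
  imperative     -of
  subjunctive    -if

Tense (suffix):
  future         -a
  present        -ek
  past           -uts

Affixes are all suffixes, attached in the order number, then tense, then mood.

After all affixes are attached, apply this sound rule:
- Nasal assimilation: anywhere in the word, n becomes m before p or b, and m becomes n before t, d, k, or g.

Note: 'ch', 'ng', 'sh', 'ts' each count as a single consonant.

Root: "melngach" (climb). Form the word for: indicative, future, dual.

melngachoaach

Attach number dual -o → melngacho.
Attach tense future -a → melngachoa.
Attach mood indicative -ach (after vowel 'a') → melngachoaach.
Nasal assimilation: no change.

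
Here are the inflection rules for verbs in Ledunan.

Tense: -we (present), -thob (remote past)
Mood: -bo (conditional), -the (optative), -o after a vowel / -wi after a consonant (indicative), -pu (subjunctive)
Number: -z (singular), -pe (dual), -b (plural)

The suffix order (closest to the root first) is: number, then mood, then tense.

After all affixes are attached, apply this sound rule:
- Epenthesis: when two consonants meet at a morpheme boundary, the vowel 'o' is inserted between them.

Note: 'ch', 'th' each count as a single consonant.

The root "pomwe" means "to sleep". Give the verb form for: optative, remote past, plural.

pomwebothethob

Attach number plural -b → pomweb.
Attach mood optative -the → pomwebthe.
Attach tense remote past -thob → pomwebthethob.
Apply epenthesis: pomwebthethob → pomwebothethob.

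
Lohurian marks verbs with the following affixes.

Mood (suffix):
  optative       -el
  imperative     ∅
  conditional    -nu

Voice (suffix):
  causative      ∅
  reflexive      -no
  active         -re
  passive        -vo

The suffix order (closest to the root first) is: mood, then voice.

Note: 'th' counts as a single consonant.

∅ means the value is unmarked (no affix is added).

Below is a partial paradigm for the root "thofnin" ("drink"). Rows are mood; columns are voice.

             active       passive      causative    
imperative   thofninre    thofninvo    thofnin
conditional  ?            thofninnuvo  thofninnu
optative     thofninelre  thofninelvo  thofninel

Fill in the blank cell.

thofninnure

Attach mood conditional -nu → thofninnu.
Attach voice active -re → thofninnure.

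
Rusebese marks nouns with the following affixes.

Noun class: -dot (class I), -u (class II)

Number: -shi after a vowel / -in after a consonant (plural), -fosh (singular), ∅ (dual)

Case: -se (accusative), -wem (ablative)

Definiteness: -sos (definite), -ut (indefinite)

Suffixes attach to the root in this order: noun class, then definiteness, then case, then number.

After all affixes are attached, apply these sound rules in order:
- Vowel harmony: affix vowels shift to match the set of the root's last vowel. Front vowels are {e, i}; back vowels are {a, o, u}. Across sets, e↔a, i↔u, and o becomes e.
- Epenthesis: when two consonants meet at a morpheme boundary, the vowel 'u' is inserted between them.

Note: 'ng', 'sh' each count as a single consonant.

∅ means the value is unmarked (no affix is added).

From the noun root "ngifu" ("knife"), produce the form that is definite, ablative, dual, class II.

Attach noun class class II -u → ngifuu.
Attach definiteness definite -sos → ngifuusos.
Attach case ablative -wem → ngifuusoswem.
number = dual: zero marking, form stays ngifuusoswem.
Apply vowel harmony: ngifuusoswem → ngifuusoswam.
Apply epenthesis: ngifuusoswam → ngifuusosuwam.

ngifuusosuwam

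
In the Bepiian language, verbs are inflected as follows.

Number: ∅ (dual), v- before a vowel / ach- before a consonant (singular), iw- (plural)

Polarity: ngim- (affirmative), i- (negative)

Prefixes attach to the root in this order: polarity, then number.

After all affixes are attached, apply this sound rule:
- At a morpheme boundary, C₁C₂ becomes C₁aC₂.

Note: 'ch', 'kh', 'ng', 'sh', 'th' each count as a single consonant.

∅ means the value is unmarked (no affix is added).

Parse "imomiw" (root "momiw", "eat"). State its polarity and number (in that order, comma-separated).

negative, dual

Segment: i-momiw.
polarity: i- → negative.
number: ∅ → dual.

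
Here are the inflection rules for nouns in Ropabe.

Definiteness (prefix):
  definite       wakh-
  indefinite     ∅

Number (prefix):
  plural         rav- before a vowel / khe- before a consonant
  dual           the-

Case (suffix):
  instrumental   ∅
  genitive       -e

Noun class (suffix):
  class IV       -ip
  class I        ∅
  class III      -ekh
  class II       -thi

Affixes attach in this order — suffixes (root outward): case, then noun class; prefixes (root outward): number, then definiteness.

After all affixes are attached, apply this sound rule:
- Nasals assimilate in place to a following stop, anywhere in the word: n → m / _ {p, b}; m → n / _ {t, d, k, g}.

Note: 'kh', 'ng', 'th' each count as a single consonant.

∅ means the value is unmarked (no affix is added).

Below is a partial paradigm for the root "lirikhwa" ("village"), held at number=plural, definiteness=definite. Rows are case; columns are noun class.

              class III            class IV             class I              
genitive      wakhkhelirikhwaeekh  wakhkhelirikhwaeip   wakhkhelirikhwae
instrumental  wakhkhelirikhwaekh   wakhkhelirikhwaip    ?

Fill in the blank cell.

Attach number plural khe- (before consonant 'l') → khelirikhwa.
case = instrumental: zero marking, form stays khelirikhwa.
noun class = class I: zero marking, form stays khelirikhwa.
Attach definiteness definite wakh- → wakhkhelirikhwa.
Nasal assimilation: no change.

wakhkhelirikhwa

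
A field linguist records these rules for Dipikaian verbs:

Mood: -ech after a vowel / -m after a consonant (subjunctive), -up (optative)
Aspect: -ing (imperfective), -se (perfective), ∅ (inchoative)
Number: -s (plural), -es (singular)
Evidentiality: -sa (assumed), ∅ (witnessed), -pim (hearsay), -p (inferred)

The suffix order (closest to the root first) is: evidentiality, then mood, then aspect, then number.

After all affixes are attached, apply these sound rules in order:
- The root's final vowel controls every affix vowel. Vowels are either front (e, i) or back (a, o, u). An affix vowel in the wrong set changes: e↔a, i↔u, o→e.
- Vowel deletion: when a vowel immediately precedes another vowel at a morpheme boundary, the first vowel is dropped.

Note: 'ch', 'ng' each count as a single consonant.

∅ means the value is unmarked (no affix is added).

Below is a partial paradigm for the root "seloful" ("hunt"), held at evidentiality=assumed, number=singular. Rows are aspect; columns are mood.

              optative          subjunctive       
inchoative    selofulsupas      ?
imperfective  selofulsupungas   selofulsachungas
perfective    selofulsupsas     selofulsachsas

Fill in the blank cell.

Attach evidentiality assumed -sa → selofulsa.
Attach mood subjunctive -ech (after vowel 'a') → selofulsaech.
aspect = inchoative: zero marking, form stays selofulsaech.
Attach number singular -es → selofulsaeches.
Apply vowel harmony: selofulsaeches → selofulsaachas.
Apply vowel deletion: selofulsaachas → selofulsachas.

selofulsachas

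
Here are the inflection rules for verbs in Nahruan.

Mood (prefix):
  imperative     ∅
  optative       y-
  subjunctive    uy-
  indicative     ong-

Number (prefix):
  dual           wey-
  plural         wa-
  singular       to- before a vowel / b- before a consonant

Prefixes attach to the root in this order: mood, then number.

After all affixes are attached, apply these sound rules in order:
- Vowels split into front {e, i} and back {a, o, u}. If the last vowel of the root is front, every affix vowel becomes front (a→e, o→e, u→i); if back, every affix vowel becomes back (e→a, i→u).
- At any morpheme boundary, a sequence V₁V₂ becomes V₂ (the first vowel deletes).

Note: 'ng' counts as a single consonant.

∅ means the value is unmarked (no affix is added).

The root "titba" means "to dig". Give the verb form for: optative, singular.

bytitba

Attach mood optative y- → ytitba.
Attach number singular b- (before consonant 'y') → bytitba.
Vowel harmony: no change.
Vowel deletion: no change.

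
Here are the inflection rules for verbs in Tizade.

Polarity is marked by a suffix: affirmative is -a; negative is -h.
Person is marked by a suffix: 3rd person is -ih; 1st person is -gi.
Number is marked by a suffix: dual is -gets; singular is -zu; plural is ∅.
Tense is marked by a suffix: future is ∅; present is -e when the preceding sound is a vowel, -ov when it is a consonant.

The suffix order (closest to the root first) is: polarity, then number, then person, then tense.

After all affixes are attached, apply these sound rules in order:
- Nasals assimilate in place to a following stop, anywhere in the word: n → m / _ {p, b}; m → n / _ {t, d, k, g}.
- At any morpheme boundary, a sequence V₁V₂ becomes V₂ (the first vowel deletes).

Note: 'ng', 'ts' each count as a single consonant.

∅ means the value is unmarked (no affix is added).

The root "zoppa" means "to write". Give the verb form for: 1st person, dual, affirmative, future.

Attach polarity affirmative -a → zoppaa.
Attach number dual -gets → zoppaagets.
Attach person 1st person -gi → zoppaagetsgi.
tense = future: zero marking, form stays zoppaagetsgi.
Nasal assimilation: no change.
Apply vowel deletion: zoppaagetsgi → zoppagetsgi.

zoppagetsgi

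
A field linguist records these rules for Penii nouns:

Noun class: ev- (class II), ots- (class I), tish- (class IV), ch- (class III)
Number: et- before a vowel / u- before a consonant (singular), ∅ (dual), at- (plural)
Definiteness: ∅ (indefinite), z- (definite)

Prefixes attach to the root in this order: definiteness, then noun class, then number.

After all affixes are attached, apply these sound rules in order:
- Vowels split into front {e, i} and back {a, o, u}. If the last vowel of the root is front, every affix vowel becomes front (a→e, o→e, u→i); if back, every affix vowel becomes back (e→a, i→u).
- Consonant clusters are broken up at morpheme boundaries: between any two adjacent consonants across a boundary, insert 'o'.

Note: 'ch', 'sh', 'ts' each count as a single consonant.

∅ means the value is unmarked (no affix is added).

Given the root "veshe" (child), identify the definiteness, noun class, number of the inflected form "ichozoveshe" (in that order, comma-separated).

definite, class III, singular

Segment: u-ch-z-veshe.
definiteness: z- → definite.
noun class: ch- → class III.
number: et/u- → singular.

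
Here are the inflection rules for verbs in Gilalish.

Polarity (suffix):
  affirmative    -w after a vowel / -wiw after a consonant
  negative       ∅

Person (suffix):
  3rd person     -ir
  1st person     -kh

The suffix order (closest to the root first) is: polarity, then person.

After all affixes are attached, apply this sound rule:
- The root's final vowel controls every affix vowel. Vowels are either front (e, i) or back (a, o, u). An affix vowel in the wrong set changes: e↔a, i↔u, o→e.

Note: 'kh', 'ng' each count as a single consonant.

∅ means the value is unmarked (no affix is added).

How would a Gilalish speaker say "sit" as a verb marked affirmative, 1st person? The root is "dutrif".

dutrifwiwkh

Attach polarity affirmative -wiw (after consonant 'f') → dutrifwiw.
Attach person 1st person -kh → dutrifwiwkh.
Vowel harmony: no change.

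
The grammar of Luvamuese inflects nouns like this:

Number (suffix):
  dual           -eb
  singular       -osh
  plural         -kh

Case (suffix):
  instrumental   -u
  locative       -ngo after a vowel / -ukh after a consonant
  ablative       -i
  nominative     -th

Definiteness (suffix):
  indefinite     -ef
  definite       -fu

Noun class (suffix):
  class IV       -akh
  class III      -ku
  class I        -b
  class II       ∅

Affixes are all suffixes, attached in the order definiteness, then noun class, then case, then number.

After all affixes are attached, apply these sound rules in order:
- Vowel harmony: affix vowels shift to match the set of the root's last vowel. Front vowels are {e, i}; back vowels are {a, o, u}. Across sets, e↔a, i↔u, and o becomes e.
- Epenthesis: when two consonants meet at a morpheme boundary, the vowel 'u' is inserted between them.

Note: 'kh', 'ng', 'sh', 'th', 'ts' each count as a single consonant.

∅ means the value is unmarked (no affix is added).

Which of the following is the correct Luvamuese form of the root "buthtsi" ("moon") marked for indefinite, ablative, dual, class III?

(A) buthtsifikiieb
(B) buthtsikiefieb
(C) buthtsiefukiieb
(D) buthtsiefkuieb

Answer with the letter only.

Attach definiteness indefinite -ef → buthtsief.
Attach noun class class III -ku → buthtsiefku.
Attach case ablative -i → buthtsiefkui.
Attach number dual -eb → buthtsiefkuieb.
Apply vowel harmony: buthtsiefkuieb → buthtsiefkiieb.
Apply epenthesis: buthtsiefkiieb → buthtsiefukiieb.
So the correct form is buthtsiefukiieb, option (C).
(A) buthtsifikiieb is wrong: it uses definite instead of indefinite for definiteness.
(B) buthtsikiefieb is wrong: it has the affixes in the wrong order.
(D) buthtsiefkuieb is wrong: it fails to apply the sound rule(s).

C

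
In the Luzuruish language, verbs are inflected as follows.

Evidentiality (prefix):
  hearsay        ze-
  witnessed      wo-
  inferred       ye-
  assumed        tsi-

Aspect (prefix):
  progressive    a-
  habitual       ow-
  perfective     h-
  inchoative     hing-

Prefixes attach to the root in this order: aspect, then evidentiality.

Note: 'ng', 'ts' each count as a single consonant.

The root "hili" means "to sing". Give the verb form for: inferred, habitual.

yeowhili

Attach aspect habitual ow- → owhili.
Attach evidentiality inferred ye- → yeowhili.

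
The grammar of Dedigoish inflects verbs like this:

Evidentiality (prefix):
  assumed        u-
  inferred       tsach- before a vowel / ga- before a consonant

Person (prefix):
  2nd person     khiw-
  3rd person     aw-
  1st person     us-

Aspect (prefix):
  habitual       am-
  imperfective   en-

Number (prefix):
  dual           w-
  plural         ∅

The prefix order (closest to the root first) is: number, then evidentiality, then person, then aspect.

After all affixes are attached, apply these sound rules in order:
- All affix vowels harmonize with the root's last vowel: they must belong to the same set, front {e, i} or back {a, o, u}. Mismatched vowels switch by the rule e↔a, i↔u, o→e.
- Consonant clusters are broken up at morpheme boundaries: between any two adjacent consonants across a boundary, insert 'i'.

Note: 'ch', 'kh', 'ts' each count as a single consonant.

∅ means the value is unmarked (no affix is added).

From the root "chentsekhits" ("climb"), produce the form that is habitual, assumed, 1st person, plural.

number = plural: zero marking, form stays chentsekhits.
Attach evidentiality assumed u- → uchentsekhits.
Attach person 1st person us- → usuchentsekhits.
Attach aspect habitual am- → amusuchentsekhits.
Apply vowel harmony: amusuchentsekhits → emisichentsekhits.
Epenthesis: no change.

emisichentsekhits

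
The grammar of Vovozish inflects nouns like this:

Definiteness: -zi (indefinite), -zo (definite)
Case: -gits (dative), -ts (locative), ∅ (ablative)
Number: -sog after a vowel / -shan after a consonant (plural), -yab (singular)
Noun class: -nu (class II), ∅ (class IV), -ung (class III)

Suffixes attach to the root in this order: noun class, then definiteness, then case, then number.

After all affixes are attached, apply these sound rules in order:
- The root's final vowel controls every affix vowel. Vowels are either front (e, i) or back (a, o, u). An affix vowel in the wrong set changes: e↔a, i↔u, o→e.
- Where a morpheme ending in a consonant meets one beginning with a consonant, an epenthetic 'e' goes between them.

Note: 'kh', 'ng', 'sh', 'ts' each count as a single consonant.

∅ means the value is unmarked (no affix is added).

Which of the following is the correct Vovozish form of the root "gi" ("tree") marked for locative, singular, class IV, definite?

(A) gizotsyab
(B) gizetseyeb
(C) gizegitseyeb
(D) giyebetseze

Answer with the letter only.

noun class = class IV: zero marking, form stays gi.
Attach definiteness definite -zo → gizo.
Attach case locative -ts → gizots.
Attach number singular -yab → gizotsyab.
Apply vowel harmony: gizotsyab → gizetsyeb.
Apply epenthesis: gizetsyeb → gizetseyeb.
So the correct form is gizetseyeb, option (B).
(D) giyebetseze is wrong: it has the affixes in the wrong order.
(C) gizegitseyeb is wrong: it uses dative instead of locative for case.
(A) gizotsyab is wrong: it fails to apply the sound rule(s).

B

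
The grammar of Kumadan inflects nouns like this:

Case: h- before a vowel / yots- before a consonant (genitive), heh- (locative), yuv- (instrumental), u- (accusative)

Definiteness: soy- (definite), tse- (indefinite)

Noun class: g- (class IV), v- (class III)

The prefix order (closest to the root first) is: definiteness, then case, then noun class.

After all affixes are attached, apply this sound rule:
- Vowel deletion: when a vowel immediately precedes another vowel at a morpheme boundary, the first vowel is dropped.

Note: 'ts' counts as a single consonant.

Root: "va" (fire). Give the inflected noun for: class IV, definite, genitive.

Attach definiteness definite soy- → soyva.
Attach case genitive yots- (before consonant 's') → yotssoyva.
Attach noun class class IV g- → gyotssoyva.
Vowel deletion: no change.

gyotssoyva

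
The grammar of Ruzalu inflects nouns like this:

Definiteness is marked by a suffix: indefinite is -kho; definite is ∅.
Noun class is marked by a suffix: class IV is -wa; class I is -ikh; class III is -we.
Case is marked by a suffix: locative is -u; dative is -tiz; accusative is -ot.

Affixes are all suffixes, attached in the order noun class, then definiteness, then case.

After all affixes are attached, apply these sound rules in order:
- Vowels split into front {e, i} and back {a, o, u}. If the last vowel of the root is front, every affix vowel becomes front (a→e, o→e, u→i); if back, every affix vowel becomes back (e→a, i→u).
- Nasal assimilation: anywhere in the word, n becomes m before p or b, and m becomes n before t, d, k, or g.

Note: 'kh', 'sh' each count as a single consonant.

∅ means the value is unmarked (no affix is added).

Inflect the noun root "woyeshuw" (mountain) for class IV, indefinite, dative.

woyeshuwwakhotuz

Attach noun class class IV -wa → woyeshuwwa.
Attach definiteness indefinite -kho → woyeshuwwakho.
Attach case dative -tiz → woyeshuwwakhotiz.
Apply vowel harmony: woyeshuwwakhotiz → woyeshuwwakhotuz.
Nasal assimilation: no change.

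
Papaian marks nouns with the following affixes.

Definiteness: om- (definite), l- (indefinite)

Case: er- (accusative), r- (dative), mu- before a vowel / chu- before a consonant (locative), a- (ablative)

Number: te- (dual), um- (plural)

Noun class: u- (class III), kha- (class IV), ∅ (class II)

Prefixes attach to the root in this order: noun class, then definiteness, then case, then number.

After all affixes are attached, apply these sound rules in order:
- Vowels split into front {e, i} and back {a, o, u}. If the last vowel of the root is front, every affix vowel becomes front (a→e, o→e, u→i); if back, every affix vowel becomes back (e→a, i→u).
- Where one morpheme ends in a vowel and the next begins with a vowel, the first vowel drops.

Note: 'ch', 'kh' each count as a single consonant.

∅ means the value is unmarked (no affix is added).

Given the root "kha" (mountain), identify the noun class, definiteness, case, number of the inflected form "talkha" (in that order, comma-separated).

Segment: te-a-l-kha.
noun class: ∅ → class II.
definiteness: l- → indefinite.
case: a- → ablative.
number: te- → dual.

class II, indefinite, ablative, dual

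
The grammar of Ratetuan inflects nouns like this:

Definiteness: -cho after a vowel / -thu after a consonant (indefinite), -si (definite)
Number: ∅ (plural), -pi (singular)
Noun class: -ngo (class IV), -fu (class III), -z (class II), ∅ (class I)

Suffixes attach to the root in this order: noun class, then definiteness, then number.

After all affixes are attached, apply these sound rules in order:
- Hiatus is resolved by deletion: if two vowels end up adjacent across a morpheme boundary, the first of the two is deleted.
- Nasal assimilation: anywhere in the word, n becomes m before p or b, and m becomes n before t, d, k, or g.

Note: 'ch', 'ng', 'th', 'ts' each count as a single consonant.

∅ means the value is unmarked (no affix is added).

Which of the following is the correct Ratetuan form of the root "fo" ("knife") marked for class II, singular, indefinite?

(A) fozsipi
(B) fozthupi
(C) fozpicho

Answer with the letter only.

Attach noun class class II -z → foz.
Attach definiteness indefinite -thu (after consonant 'z') → fozthu.
Attach number singular -pi → fozthupi.
Vowel deletion: no change.
Nasal assimilation: no change.
So the correct form is fozthupi, option (B).
(A) fozsipi is wrong: it uses definite instead of indefinite for definiteness.
(C) fozpicho is wrong: it has the affixes in the wrong order.

B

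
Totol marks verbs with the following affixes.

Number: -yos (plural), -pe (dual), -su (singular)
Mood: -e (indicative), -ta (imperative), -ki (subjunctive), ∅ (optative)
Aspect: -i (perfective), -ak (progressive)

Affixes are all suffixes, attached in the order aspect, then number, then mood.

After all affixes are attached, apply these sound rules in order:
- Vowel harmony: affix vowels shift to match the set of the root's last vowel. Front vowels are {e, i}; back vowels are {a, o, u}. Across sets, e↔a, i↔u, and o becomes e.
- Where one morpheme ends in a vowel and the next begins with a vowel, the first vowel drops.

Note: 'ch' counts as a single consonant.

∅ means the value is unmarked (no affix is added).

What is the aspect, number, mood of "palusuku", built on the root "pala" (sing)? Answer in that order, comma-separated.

Segment: pala-i-su-ki.
aspect: -i → perfective.
number: -su → singular.
mood: -ki → subjunctive.

perfective, singular, subjunctive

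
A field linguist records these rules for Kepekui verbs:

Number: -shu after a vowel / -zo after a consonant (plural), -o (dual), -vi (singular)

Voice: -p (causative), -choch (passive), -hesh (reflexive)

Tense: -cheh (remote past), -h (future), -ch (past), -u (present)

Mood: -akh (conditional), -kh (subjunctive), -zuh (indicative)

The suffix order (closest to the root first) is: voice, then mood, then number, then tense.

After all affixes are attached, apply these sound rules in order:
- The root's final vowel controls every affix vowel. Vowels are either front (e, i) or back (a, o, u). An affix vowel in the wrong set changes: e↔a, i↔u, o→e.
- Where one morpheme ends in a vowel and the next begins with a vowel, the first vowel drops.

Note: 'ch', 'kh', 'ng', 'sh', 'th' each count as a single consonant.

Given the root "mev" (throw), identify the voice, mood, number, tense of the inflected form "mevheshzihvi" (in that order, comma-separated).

reflexive, indicative, singular, present

Segment: mev-hesh-zuh-vi-u.
voice: -hesh → reflexive.
mood: -zuh → indicative.
number: -vi → singular.
tense: -u → present.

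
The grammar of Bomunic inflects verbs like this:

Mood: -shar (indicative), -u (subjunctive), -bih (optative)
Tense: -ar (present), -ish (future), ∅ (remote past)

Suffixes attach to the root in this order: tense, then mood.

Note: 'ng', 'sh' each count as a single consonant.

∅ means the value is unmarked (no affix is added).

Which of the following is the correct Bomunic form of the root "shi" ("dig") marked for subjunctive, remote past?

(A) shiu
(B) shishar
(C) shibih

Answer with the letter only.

A

tense = remote past: zero marking, form stays shi.
Attach mood subjunctive -u → shiu.
So the correct form is shiu, option (A).
(C) shibih is wrong: it uses optative instead of subjunctive for mood.
(B) shishar is wrong: it uses indicative instead of subjunctive for mood.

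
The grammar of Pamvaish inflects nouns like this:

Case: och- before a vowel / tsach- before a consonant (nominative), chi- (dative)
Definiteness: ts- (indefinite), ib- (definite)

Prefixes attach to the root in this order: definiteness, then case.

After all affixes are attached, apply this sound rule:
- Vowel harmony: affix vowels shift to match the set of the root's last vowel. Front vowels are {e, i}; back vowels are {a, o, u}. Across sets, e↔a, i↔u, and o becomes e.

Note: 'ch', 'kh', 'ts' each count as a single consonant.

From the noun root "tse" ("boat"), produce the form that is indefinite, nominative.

Attach definiteness indefinite ts- → tstse.
Attach case nominative tsach- (before consonant 'ts') → tsachtstse.
Apply vowel harmony: tsachtstse → tsechtstse.

tsechtstse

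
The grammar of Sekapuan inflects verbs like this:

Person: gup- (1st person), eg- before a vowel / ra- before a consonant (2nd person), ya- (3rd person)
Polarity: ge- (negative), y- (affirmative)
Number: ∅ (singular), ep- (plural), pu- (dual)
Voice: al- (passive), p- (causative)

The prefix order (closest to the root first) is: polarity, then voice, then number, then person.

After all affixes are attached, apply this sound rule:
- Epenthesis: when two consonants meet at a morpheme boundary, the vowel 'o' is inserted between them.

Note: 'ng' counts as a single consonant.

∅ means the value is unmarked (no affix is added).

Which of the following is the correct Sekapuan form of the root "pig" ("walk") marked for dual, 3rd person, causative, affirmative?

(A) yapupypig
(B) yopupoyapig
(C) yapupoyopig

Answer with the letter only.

Attach polarity affirmative y- → ypig.
Attach voice causative p- → pypig.
Attach number dual pu- → pupypig.
Attach person 3rd person ya- → yapupypig.
Apply epenthesis: yapupypig → yapupoyopig.
So the correct form is yapupoyopig, option (C).
(A) yapupypig is wrong: it fails to apply the sound rule(s).
(B) yopupoyapig is wrong: it has the affixes in the wrong order.

C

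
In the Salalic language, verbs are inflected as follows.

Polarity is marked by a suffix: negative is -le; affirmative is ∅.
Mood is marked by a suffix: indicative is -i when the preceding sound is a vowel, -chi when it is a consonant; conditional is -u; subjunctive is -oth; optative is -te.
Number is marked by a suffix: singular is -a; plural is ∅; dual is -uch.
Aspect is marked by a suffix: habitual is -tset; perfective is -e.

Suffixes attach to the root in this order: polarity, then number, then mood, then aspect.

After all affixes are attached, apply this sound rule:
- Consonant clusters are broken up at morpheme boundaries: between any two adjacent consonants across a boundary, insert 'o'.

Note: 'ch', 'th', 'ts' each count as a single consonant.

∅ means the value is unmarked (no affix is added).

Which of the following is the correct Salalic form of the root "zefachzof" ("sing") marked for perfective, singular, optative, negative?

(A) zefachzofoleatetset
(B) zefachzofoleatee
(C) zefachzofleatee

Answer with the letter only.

Attach polarity negative -le → zefachzofle.
Attach number singular -a → zefachzoflea.
Attach mood optative -te → zefachzofleate.
Attach aspect perfective -e → zefachzofleatee.
Apply epenthesis: zefachzofleatee → zefachzofoleatee.
So the correct form is zefachzofoleatee, option (B).
(A) zefachzofoleatetset is wrong: it uses habitual instead of perfective for aspect.
(C) zefachzofleatee is wrong: it fails to apply the sound rule(s).

B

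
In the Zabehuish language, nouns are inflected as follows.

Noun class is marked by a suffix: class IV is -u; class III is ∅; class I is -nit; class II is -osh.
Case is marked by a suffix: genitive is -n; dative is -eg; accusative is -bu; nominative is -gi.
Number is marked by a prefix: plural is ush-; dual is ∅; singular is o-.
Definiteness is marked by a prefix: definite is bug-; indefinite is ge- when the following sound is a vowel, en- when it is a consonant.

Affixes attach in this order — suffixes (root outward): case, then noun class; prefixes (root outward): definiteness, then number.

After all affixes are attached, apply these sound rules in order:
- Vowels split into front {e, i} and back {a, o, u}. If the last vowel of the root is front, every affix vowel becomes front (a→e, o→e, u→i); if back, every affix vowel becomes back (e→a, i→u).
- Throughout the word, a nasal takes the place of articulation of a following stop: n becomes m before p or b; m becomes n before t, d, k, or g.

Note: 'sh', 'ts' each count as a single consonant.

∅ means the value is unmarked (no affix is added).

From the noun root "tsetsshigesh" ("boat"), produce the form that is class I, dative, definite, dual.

Attach case dative -eg → tsetsshigesheg.
Attach noun class class I -nit → tsetsshigeshegnit.
Attach definiteness definite bug- → bugtsetsshigeshegnit.
number = dual: zero marking, form stays bugtsetsshigeshegnit.
Apply vowel harmony: bugtsetsshigeshegnit → bigtsetsshigeshegnit.
Nasal assimilation: no change.

bigtsetsshigeshegnit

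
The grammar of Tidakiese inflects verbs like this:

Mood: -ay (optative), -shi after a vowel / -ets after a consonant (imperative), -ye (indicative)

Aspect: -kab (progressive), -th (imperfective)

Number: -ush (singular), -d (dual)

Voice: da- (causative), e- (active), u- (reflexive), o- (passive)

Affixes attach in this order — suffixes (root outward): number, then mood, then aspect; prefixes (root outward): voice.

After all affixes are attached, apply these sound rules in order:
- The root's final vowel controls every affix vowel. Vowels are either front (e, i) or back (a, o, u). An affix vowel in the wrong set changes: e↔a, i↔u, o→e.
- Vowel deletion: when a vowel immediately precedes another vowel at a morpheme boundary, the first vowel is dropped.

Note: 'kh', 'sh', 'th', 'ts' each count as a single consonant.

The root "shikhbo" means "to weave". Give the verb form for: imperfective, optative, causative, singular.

Attach number singular -ush → shikhboush.
Attach mood optative -ay → shikhboushay.
Attach voice causative da- → dashikhboushay.
Attach aspect imperfective -th → dashikhboushayth.
Vowel harmony: no change.
Apply vowel deletion: dashikhboushayth → dashikhbushayth.

dashikhbushayth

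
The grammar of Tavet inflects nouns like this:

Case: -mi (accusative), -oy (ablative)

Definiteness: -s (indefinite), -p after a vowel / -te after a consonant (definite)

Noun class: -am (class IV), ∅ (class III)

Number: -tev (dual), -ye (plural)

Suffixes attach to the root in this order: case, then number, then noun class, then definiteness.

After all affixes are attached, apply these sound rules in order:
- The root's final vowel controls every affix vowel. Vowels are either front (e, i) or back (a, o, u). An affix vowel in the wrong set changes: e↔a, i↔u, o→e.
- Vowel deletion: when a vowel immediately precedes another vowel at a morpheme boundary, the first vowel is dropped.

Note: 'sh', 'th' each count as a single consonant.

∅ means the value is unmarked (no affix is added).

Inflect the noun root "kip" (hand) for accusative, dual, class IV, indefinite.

kipmitevems

Attach case accusative -mi → kipmi.
Attach number dual -tev → kipmitev.
Attach noun class class IV -am → kipmitevam.
Attach definiteness indefinite -s → kipmitevams.
Apply vowel harmony: kipmitevams → kipmitevems.
Vowel deletion: no change.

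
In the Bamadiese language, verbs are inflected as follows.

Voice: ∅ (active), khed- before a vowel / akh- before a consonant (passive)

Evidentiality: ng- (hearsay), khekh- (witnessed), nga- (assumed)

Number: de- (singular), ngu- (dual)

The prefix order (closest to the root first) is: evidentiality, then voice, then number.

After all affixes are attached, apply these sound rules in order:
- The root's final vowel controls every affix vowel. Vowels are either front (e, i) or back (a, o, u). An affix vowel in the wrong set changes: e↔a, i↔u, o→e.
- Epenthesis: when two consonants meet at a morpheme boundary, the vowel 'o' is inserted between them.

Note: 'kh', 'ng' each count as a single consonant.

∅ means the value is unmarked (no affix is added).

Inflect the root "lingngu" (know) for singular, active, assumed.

dangalingngu

Attach evidentiality assumed nga- → ngalingngu.
voice = active: zero marking, form stays ngalingngu.
Attach number singular de- → dengalingngu.
Apply vowel harmony: dengalingngu → dangalingngu.
Epenthesis: no change.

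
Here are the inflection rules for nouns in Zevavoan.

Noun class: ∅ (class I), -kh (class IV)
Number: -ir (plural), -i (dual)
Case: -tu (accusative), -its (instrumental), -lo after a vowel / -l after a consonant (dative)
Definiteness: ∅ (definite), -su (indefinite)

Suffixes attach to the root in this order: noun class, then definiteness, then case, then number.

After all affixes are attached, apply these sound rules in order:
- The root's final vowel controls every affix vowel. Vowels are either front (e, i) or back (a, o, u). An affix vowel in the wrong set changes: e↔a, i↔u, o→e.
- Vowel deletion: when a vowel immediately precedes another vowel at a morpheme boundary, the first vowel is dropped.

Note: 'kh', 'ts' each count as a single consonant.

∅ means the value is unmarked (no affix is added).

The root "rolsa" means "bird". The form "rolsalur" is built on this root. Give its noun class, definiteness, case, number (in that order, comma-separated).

Segment: rolsa-lo-ir.
noun class: ∅ → class I.
definiteness: ∅ → definite.
case: -lo/l → dative.
number: -ir → plural.

class I, definite, dative, plural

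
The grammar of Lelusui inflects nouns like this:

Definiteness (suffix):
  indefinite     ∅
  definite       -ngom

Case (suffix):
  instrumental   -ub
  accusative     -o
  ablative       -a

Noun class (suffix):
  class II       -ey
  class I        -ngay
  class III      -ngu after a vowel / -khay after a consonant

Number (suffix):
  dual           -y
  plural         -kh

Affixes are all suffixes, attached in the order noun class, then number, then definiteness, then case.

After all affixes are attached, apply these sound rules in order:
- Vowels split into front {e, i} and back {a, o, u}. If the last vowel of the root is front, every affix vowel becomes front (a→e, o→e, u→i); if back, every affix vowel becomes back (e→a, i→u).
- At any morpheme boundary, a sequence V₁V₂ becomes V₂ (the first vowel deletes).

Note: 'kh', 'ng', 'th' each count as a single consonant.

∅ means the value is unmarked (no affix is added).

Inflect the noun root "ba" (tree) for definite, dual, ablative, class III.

banguyngoma

Attach noun class class III -ngu (after vowel 'a') → bangu.
Attach number dual -y → banguy.
Attach definiteness definite -ngom → banguyngom.
Attach case ablative -a → banguyngoma.
Vowel harmony: no change.
Vowel deletion: no change.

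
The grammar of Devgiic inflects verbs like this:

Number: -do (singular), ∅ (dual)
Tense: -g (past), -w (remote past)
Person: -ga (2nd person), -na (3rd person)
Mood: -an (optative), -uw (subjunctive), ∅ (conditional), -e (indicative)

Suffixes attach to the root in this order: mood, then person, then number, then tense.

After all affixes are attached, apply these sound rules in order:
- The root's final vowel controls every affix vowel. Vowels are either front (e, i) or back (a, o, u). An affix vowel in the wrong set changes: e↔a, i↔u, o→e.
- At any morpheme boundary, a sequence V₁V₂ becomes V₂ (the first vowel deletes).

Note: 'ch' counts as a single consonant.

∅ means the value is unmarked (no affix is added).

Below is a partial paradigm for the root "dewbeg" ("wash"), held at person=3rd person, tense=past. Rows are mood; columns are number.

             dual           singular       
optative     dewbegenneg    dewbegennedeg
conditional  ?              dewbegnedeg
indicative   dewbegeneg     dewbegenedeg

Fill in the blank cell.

mood = conditional: zero marking, form stays dewbeg.
Attach person 3rd person -na → dewbegna.
number = dual: zero marking, form stays dewbegna.
Attach tense past -g → dewbegnag.
Apply vowel harmony: dewbegnag → dewbegneg.
Vowel deletion: no change.

dewbegneg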